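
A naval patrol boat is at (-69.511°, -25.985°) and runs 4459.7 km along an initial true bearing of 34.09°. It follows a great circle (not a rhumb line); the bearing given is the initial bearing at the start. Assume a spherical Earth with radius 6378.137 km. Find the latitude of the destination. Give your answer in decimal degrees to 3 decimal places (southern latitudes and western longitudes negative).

Central angle δ = d/R = 0.699217 rad.
Start latitude φ₁ = -1.213196 rad; initial bearing θ = 0.594983 rad.
Destination latitude: φ₂ = arcsin( sin φ₁ cos δ + cos φ₁ sin δ cos θ ) = arcsin(-0.530359) = -32.030°.
Then Δλ = atan2(0.126271, 0.268538) = 0.439537 rad, from sin θ sin δ cos φ₁ over cos δ − sin φ₁ sin φ₂.
λ₂ = -25.985° + 25.184° = -0.801°.

latitude -32.030°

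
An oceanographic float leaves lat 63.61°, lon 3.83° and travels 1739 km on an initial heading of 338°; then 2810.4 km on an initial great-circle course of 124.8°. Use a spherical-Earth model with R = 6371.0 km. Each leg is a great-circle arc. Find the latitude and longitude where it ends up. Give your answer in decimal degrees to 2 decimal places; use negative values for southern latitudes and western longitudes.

Apply the spherical direct solution leg by leg, carrying full precision between legs.
Leg 1: from (63.61°, 3.83°), δ = 1739/6371 = 0.272956 rad, θ = 338° → φ = 76.84°, λ = -22.49°.
Leg 2: from (76.84°, -22.49°), δ = 2810.4/6371 = 0.441124 rad, θ = 124.8° → φ = 55.59°, λ = 15.85°.

latitude 55.59°, longitude 15.85°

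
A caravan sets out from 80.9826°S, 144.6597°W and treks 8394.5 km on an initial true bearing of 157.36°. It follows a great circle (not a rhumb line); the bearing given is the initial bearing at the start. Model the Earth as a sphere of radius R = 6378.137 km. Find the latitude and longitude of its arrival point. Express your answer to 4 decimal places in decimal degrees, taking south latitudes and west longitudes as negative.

The arc subtends δ = 8394.5/6378.137 = 1.316137 rad at the centre.
Converting: φ₁ = -1.413413 rad, θ = 2.746450 rad.
Applying the spherical law of cosines for sides, sin φ₂ = sin φ₁ cos δ + cos φ₁ sin δ cos θ = -0.388794, so φ₂ = -22.8795°.
For the longitude increment, Δλ = atan2( sin θ sin δ cos φ₁, cos δ − sin φ₁ sin φ₂ ) = atan2(0.058387, -0.132073) = 156.1505°.
λ₂ = λ₁ + Δλ = 11.4908°.

latitude -22.8795°, longitude 11.4908°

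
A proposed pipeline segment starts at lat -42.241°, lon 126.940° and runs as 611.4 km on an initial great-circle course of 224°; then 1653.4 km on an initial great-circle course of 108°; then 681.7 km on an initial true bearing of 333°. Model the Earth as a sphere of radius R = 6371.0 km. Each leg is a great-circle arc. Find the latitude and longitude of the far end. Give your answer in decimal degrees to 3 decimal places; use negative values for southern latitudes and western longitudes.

latitude -43.154°, longitude 139.319°

Apply the spherical direct solution leg by leg, carrying full precision between legs.
Leg 1: from (-42.241°, 126.940°), δ = 611.4/6371 = 0.095966 rad, θ = 224° → φ = -46.070°, λ = 121.435°.
Leg 2: from (-46.070°, 121.435°), δ = 1653.4/6371 = 0.259520 rad, θ = 108° → φ = -48.684°, λ = 143.130°.
Leg 3: from (-48.684°, 143.130°), δ = 681.7/6371 = 0.107000 rad, θ = 333° → φ = -43.154°, λ = 139.319°.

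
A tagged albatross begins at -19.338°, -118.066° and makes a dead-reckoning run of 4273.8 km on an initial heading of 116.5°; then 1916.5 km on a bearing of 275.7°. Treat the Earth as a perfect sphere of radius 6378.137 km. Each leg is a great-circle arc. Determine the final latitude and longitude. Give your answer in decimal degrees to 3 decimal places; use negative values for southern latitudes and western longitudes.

Apply the spherical direct solution leg by leg, carrying full precision between legs.
Leg 1: from (-19.338°, -118.066°), δ = 4273.8/6378.137 = 0.670070 rad, θ = 116.5° → φ = -31.400°, λ = -77.437°.
Leg 2: from (-31.400°, -77.437°), δ = 1916.5/6378.137 = 0.300480 rad, θ = 275.7° → φ = -28.202°, λ = -96.960°.

latitude -28.202°, longitude -96.960°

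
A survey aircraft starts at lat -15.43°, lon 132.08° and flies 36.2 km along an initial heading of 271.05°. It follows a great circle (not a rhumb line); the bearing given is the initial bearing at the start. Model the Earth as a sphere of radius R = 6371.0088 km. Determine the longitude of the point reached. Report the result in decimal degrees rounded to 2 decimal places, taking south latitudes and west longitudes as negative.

longitude 131.74°

Angular distance δ = d/R = 36.2 / 6371.0088 = 0.005682 rad.
Start latitude φ₁ = -0.269304 rad; initial bearing θ = 4.730715 rad.
sin φ₂ = sin φ₁ cos δ + cos φ₁ sin δ cos θ = (-0.266061)(0.999984) + (0.963956)(0.005682)(0.018325) = -0.265956
φ₂ = asin(-0.265956) = -0.269196 rad = -15.42°.
For the longitude increment, Δλ = atan2( sin θ sin δ cos φ₁, cos δ − sin φ₁ sin φ₂ ) = atan2(-0.005476, 0.929223) = -0.34°.
λ₂ = λ₁ + Δλ = 131.74°.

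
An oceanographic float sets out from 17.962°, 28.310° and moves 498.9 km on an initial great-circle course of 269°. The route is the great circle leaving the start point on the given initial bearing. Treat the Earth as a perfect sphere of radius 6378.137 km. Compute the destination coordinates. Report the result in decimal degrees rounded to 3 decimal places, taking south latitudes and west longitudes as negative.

Central angle δ = d/R = 0.078220 rad.
With φ₁ = 17.962° = 0.313496 rad and θ = 269° = 4.694936 rad:
Applying the spherical law of cosines for sides, sin φ₂ = sin φ₁ cos δ + cos φ₁ sin δ cos θ = 0.306146, so φ₂ = 17.827°.
Δλ = atan2( sin θ sin δ cos φ₁ , cos δ − sin φ₁ sin φ₂ ) = atan2(-0.074321, 0.902531) = -0.082162 rad = -4.708°.
λ₂ = λ₁ + Δλ = 23.602°.

latitude 17.827°, longitude 23.602°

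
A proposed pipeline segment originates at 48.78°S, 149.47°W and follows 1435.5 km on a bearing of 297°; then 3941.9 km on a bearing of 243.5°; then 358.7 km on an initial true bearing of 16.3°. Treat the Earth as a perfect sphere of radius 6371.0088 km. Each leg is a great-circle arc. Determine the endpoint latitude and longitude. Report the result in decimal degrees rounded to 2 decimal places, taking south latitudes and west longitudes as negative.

latitude -44.27°, longitude 146.27°

Apply the spherical direct solution leg by leg, carrying full precision between legs.
Leg 1: from (-48.78°, -149.47°), δ = 1435.5/6371.0088 = 0.225318 rad, θ = 297° → φ = -41.78°, λ = -164.95°.
Leg 2: from (-41.78°, -164.95°), δ = 3941.9/6371.0088 = 0.618725 rad, θ = 243.5° → φ = -47.37°, λ = 145.01°.
Leg 3: from (-47.37°, 145.01°), δ = 358.7/6371.0088 = 0.056302 rad, θ = 16.3° → φ = -44.27°, λ = 146.27°.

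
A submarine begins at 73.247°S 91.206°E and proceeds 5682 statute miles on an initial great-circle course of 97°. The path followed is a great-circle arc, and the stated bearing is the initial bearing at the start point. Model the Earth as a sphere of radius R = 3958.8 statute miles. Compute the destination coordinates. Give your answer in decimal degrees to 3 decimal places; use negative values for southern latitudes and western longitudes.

latitude -9.449°, longitude -174.335°

δ = 5682/3958.8 = 1.435283 rad (82.2357°).
With φ₁ = -73.247° = -1.278401 rad and θ = 97° = 1.692969 rad:
Destination latitude: φ₂ = arcsin( sin φ₁ cos δ + cos φ₁ sin δ cos θ ) = arcsin(-0.164171) = -9.449°.
Δλ = atan2( sin θ sin δ cos φ₁ , cos δ − sin φ₁ sin φ₂ ) = atan2(0.283475, -0.022104) = 1.648615 rad = 94.459°.
λ₂ = 91.206° + 94.459° = 185.665°, normalized to (−180°, 180°] → -174.335°.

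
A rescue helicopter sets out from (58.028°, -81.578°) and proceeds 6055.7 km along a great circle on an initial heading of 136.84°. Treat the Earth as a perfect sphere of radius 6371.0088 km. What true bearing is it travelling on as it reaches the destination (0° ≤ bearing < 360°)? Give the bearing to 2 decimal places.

Central angle δ = d/R = 0.950509 rad.
With φ₁ = 58.028° = 1.012780 rad and θ = 136.84° = 2.388309 rad:
Destination latitude: φ₂ = arcsin( sin φ₁ cos δ + cos φ₁ sin δ cos θ ) = arcsin(0.178802) = 10.300°.
For the longitude increment, Δλ = atan2( sin θ sin δ cos φ₁, cos δ − sin φ₁ sin φ₂ ) = atan2(0.294727, 0.429590) = 34.453°.
λ₂ = -81.578° + 34.453° = -47.125°.
The forward bearing on arrival equals the back-azimuth from the destination plus 180°.
Back-azimuth from P₂ (10.30°, -47.13°) to P₁ (58.03°, -81.58°), with Δλ' = λ₁ − λ₂ = -34.45°: atan2( sin Δλ' cos φ₁ , cos φ₂ sin φ₁ − sin φ₂ cos φ₁ cos Δλ' ) = 338.40°.
Final bearing = (338.40° + 180°) mod 360° = 158.40°.

final bearing 158.40°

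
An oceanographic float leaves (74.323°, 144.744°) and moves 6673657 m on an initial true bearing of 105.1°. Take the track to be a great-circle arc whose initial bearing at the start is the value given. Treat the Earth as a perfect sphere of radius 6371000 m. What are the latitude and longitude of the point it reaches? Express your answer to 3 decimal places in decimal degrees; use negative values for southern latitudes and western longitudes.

latitude 24.845°, longitude -148.100°

Angular distance δ = d/R = 6673657 / 6371000 = 1.047505 rad.
With φ₁ = 74.323° = 1.297181 rad and θ = 105.1° = 1.834341 rad:
Destination latitude: φ₂ = arcsin( sin φ₁ cos δ + cos φ₁ sin δ cos θ ) = arcsin(0.420171) = 24.845°.
For the longitude increment, Δλ = atan2( sin θ sin δ cos φ₁, cos δ − sin φ₁ sin φ₂ ) = atan2(0.225972, 0.095192) = 67.156°.
λ₂ = 144.744° + 67.156° = 211.900°, normalized to (−180°, 180°] → -148.100°.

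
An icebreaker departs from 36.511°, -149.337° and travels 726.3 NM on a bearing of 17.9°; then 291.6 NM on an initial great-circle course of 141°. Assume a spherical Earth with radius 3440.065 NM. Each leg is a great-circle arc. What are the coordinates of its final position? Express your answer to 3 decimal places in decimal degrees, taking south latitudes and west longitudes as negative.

latitude 44.049°, longitude -139.572°

Apply the spherical direct solution leg by leg, carrying full precision between legs.
Leg 1: from (36.511°, -149.337°), δ = 726.3/3440.065 = 0.211130 rad, θ = 17.9° → φ = 47.906°, λ = -143.823°.
Leg 2: from (47.906°, -143.823°), δ = 291.6/3440.065 = 0.084766 rad, θ = 141° → φ = 44.049°, λ = -139.572°.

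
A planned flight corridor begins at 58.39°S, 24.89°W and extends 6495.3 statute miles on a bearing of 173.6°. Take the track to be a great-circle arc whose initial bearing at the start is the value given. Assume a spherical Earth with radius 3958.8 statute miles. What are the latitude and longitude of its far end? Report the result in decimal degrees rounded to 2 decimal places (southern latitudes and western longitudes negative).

latitude -27.39°, longitude 147.92°

Angular distance δ = d/R = 6495.3 / 3958.8 = 1.640724 rad.
Start latitude φ₁ = -1.019098 rad; initial bearing θ = 3.029892 rad.
Destination latitude: φ₂ = arcsin( sin φ₁ cos δ + cos φ₁ sin δ cos θ ) = arcsin(-0.460090) = -27.39°.
Δλ = atan2( sin θ sin δ cos φ₁ , cos δ − sin φ₁ sin φ₂ ) = atan2(0.058282, -0.461700) = 3.016024 rad = 172.81°.
λ₂ = -24.89° + 172.81° = 147.92°.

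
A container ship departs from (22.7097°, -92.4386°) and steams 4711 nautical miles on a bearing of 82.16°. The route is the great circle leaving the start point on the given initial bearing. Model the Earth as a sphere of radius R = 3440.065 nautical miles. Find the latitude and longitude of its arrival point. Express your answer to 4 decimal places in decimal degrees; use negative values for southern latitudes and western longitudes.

latitude 11.5661°, longitude -10.2342°

The arc subtends δ = 4711/3440.065 = 1.369451 rad at the centre.
Converting: φ₁ = 0.396359 rad, θ = 1.433963 rad.
sin φ₂ = sin φ₁ cos δ + cos φ₁ sin δ cos θ = (0.386062)(0.199988) + (0.922473)(0.979798)(0.136407) = 0.200498
φ₂ = asin(0.200498) = 0.201866 rad = 11.5661°.
Δλ = atan2( sin θ sin δ cos φ₁ , cos δ − sin φ₁ sin φ₂ ) = atan2(0.895389, 0.122583) = 1.434737 rad = 82.2044°.
Hence λ₂ = -92.4386° + 82.2044° = -10.2342°.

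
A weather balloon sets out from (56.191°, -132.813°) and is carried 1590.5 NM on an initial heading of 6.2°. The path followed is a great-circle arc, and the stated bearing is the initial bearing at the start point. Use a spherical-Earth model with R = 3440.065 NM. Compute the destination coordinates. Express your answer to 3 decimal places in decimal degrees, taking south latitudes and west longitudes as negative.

δ = 1590.5/3440.065 = 0.462346 rad (26.4905°).
Start latitude φ₁ = 0.980718 rad; initial bearing θ = 0.108210 rad.
sin φ₂ = sin φ₁ cos δ + cos φ₁ sin δ cos θ = (0.830897)(0.895009) + (0.556426)(0.446049)(0.994151) = 0.990402
φ₂ = asin(0.990402) = 1.432133 rad = 82.055°.
For the longitude increment, Δλ = atan2( sin θ sin δ cos φ₁, cos δ − sin φ₁ sin φ₂ ) = atan2(0.026805, 0.072087) = 20.397°.
Hence λ₂ = -132.813° + 20.397° = -112.416°.

latitude 82.055°, longitude -112.416°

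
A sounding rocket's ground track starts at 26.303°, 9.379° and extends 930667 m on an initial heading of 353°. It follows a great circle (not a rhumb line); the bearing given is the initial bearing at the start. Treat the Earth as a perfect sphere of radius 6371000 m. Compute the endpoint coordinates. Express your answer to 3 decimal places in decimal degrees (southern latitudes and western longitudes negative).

latitude 34.605°, longitude 8.144°

The arc subtends δ = 930667/6371000 = 0.146079 rad at the centre.
With φ₁ = 26.303° = 0.459074 rad and θ = 353° = 6.161012 rad:
sin φ₂ = sin φ₁ cos δ + cos φ₁ sin δ cos θ = (0.443118)(0.989349) + (0.896463)(0.145560)(0.992546) = 0.567915
φ₂ = asin(0.567915) = 0.603970 rad = 34.605°.
Δλ = atan2( sin θ sin δ cos φ₁ , cos δ − sin φ₁ sin φ₂ ) = atan2(-0.015903, 0.737696) = -0.021554 rad = -1.235°.
λ₂ = 9.379° + -1.235° = 8.144°.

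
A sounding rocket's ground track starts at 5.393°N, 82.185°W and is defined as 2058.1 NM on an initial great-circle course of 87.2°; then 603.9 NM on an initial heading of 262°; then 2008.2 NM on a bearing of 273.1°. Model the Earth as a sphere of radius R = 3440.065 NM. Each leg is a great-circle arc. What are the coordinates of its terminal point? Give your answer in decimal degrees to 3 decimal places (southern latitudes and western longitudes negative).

latitude 5.500°, longitude -91.294°

Apply the spherical direct solution leg by leg, carrying full precision between legs.
Leg 1: from (5.393°, -82.185°), δ = 2058.1/3440.065 = 0.598274 rad, θ = 87.2° → φ = 6.030°, λ = -47.736°.
Leg 2: from (6.030°, -47.736°), δ = 603.9/3440.065 = 0.175549 rad, θ = 262° → φ = 4.546°, λ = -57.727°.
Leg 3: from (4.546°, -57.727°), δ = 2008.2/3440.065 = 0.583768 rad, θ = 273.1° → φ = 5.500°, λ = -91.294°.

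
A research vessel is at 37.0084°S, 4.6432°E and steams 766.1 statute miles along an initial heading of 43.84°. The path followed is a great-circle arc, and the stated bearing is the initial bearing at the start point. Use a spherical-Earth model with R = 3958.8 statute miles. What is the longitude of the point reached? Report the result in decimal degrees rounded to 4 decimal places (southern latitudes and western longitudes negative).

longitude 13.3764°

The arc subtends δ = 766.1/3958.8 = 0.193518 rad at the centre.
Converting: φ₁ = -0.645918 rad, θ = 0.765152 rad.
Applying the spherical law of cosines for sides, sin φ₂ = sin φ₁ cos δ + cos φ₁ sin δ cos θ = -0.479929, so φ₂ = -28.6808°.
Δλ = atan2( sin θ sin δ cos φ₁ , cos δ − sin φ₁ sin φ₂ ) = atan2(0.106370, 0.692449) = 0.152423 rad = 8.7332°.
λ₂ = λ₁ + Δλ = 13.3764°.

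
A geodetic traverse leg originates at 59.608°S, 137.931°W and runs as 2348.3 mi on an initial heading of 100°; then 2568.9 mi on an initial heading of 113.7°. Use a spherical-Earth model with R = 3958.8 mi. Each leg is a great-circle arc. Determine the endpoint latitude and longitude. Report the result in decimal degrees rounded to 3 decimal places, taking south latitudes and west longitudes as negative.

latitude -49.961°, longitude -19.975°

Apply the spherical direct solution leg by leg, carrying full precision between legs.
Leg 1: from (-59.608°, -137.931°), δ = 2348.3/3958.8 = 0.593185 rad, θ = 100° → φ = -49.848°, λ = -79.310°.
Leg 2: from (-49.848°, -79.310°), δ = 2568.9/3958.8 = 0.648909 rad, θ = 113.7° → φ = -49.961°, λ = -19.975°.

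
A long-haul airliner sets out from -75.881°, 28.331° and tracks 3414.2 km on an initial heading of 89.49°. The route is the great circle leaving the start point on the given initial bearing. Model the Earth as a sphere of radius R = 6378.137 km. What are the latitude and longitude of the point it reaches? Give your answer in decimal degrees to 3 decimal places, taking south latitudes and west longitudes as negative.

δ = 3414.2/6378.137 = 0.535297 rad (30.6703°).
Start latitude φ₁ = -1.324373 rad; initial bearing θ = 1.561895 rad.
sin φ₂ = sin φ₁ cos δ + cos φ₁ sin δ cos θ = (-0.969791)(0.860117) + (0.243937)(0.510097)(0.008901) = -0.833026
φ₂ = asin(-0.833026) = -0.984556 rad = -56.411°.
Δλ = atan2( sin θ sin δ cos φ₁ , cos δ − sin φ₁ sin φ₂ ) = atan2(0.124426, 0.052255) = 1.173193 rad = 67.219°.
λ₂ = λ₁ + Δλ = 95.550°.

latitude -56.411°, longitude 95.550°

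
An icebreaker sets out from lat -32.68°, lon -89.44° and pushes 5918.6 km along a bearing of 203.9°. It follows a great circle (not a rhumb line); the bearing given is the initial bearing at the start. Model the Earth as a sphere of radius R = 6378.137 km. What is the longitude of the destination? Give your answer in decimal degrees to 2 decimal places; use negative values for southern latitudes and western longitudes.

The arc subtends δ = 5918.6/6378.137 = 0.927951 rad at the centre.
With φ₁ = -32.68° = -0.570374 rad and θ = 203.9° = 3.558726 rad:
sin φ₂ = sin φ₁ cos δ + cos φ₁ sin δ cos θ = (-0.539947)(0.599475) + (0.841699)(0.800393)(-0.914254) = -0.939609
φ₂ = asin(-0.939609) = -1.221485 rad = -69.99°.
Δλ = atan2( sin θ sin δ cos φ₁ , cos δ − sin φ₁ sin φ₂ ) = atan2(-0.272940, 0.092137) = -1.245237 rad = -71.35°.
λ₂ = -89.44° + -71.35° = -160.79°.

longitude -160.79°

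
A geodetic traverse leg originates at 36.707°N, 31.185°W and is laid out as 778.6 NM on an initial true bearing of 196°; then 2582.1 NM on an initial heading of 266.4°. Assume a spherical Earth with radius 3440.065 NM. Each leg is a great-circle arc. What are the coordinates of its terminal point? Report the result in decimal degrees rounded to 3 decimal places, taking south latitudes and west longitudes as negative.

latitude 15.095°, longitude -79.907°

Apply the spherical direct solution leg by leg, carrying full precision between legs.
Leg 1: from (36.707°, -31.185°), δ = 778.6/3440.065 = 0.226333 rad, θ = 196° → φ = 24.176°, λ = -35.073°.
Leg 2: from (24.176°, -35.073°), δ = 2582.1/3440.065 = 0.750596 rad, θ = 266.4° → φ = 15.095°, λ = -79.907°.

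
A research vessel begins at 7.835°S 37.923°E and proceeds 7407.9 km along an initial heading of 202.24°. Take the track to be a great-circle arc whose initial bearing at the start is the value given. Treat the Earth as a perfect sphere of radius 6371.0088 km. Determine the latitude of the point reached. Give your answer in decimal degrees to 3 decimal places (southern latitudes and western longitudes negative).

The arc subtends δ = 7407.9/6371.0088 = 1.162751 rad at the centre.
Start latitude φ₁ = -0.136747 rad; initial bearing θ = 3.529754 rad.
Destination latitude: φ₂ = arcsin( sin φ₁ cos δ + cos φ₁ sin δ cos θ ) = arcsin(-0.895776) = -63.608°.
Then Δλ = atan2(-0.344170, 0.274703) = -0.897178 rad, from sin θ sin δ cos φ₁ over cos δ − sin φ₁ sin φ₂.
λ₂ = λ₁ + Δλ = -13.482°.

latitude -63.608°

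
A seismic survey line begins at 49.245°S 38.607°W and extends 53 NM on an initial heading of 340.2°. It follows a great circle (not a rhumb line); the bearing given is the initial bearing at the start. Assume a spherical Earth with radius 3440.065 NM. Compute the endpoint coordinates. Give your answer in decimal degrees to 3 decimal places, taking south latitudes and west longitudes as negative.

Central angle δ = d/R = 0.015407 rad.
Start latitude φ₁ = -0.859487 rad; initial bearing θ = 5.937610 rad.
Destination latitude: φ₂ = arcsin( sin φ₁ cos δ + cos φ₁ sin δ cos θ ) = arcsin(-0.747955) = -48.414°.
Then Δλ = atan2(-0.003407, 0.433299) = -0.007862 rad, from sin θ sin δ cos φ₁ over cos δ − sin φ₁ sin φ₂.
λ₂ = λ₁ + Δλ = -39.057°.

latitude -48.414°, longitude -39.057°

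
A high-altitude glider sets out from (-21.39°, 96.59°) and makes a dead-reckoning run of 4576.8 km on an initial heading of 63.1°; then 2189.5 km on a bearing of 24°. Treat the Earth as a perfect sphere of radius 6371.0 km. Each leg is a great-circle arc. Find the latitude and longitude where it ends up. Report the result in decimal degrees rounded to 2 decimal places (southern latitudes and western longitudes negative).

Apply the spherical direct solution leg by leg, carrying full precision between legs.
Leg 1: from (-21.39°, 96.59°), δ = 4576.8/6371 = 0.718380 rad, θ = 63.1° → φ = 0.15°, λ = 132.53°.
Leg 2: from (0.15°, 132.53°), δ = 2189.5/6371 = 0.343667 rad, θ = 24° → φ = 18.08°, λ = 140.82°.

latitude 18.08°, longitude 140.82°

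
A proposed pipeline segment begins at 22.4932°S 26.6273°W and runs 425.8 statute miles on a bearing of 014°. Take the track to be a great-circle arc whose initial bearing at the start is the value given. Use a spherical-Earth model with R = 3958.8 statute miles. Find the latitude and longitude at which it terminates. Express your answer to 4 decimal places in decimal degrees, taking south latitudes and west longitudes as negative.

latitude -16.5066°, longitude -25.0752°

Central angle δ = d/R = 0.107558 rad.
With φ₁ = -22.4932° = -0.392580 rad and θ = 14° = 0.244346 rad:
sin φ₂ = sin φ₁ cos δ + cos φ₁ sin δ cos θ = (-0.382574)(0.994221) + (0.923925)(0.107351)(0.970296) = -0.284125
φ₂ = asin(-0.284125) = -0.288094 rad = -16.5066°.
Then Δλ = atan2(0.023995, 0.885522) = 0.027090 rad, from sin θ sin δ cos φ₁ over cos δ − sin φ₁ sin φ₂.
Hence λ₂ = -26.6273° + 1.5521° = -25.0752°.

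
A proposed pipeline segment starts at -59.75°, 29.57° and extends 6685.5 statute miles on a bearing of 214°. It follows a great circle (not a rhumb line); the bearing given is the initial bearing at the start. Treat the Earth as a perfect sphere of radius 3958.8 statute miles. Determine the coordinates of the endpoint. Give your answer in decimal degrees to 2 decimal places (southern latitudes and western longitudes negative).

Central angle δ = d/R = 1.688769 rad.
Converting: φ₁ = -1.042834 rad, θ = 3.735005 rad.
Applying the spherical law of cosines for sides, sin φ₂ = sin φ₁ cos δ + cos φ₁ sin δ cos θ = -0.313072, so φ₂ = -18.24°.
Then Δλ = atan2(-0.279749, -0.388142) = -2.517083 rad, from sin θ sin δ cos φ₁ over cos δ − sin φ₁ sin φ₂.
Hence λ₂ = 29.57° + -144.22° = -114.65°.

latitude -18.24°, longitude -114.65°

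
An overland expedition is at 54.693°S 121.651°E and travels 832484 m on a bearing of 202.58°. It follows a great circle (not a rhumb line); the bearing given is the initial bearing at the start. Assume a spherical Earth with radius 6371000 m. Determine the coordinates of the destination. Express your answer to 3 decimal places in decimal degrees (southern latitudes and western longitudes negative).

Angular distance δ = d/R = 832484 / 6371000 = 0.130668 rad.
Converting: φ₁ = -0.954573 rad, θ = 3.535688 rad.
Destination latitude: φ₂ = arcsin( sin φ₁ cos δ + cos φ₁ sin δ cos θ ) = arcsin(-0.878643) = -61.479°.
Then Δλ = atan2(-0.028915, 0.274443) = -0.104973 rad, from sin θ sin δ cos φ₁ over cos δ − sin φ₁ sin φ₂.
λ₂ = 121.651° + -6.014° = 115.637°.

latitude -61.479°, longitude 115.637°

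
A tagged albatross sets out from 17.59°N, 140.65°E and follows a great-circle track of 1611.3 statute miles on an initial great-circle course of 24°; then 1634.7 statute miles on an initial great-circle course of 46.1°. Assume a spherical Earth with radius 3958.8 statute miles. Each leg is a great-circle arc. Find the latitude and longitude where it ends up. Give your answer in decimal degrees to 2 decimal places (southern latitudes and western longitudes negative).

Apply the spherical direct solution leg by leg, carrying full precision between legs.
Leg 1: from (17.59°, 140.65°), δ = 1611.3/3958.8 = 0.407017 rad, θ = 24° → φ = 38.48°, λ = 152.52°.
Leg 2: from (38.48°, 152.52°), δ = 1634.7/3958.8 = 0.412928 rad, θ = 46.1° → φ = 51.98°, λ = -179.48°.

latitude 51.98°, longitude -179.48°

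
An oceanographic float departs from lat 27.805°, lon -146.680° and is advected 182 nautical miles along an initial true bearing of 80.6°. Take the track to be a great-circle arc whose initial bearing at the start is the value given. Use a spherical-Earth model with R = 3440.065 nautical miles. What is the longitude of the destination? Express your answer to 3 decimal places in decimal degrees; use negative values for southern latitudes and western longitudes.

longitude -143.284°

Central angle δ = d/R = 0.052906 rad.
Converting: φ₁ = 0.485289 rad, θ = 1.406735 rad.
sin φ₂ = sin φ₁ cos δ + cos φ₁ sin δ cos θ = (0.466464)(0.998601) + (0.884540)(0.052881)(0.163326) = 0.473451
φ₂ = asin(0.473451) = 0.493204 rad = 28.259°.
Then Δλ = atan2(0.046148, 0.777753) = 0.059265 rad, from sin θ sin δ cos φ₁ over cos δ − sin φ₁ sin φ₂.
λ₂ = -146.680° + 3.396° = -143.284°.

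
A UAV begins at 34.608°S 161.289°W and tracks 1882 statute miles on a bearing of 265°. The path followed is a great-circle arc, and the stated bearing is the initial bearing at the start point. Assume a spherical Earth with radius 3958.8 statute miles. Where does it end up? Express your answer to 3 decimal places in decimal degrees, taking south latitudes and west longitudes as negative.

The arc subtends δ = 1882/3958.8 = 0.475397 rad at the centre.
With φ₁ = -34.608° = -0.604024 rad and θ = 265° = 4.625123 rad:
Destination latitude: φ₂ = arcsin( sin φ₁ cos δ + cos φ₁ sin δ cos θ ) = arcsin(-0.537811) = -32.535°.
Then Δλ = atan2(-0.375272, 0.583657) = -0.571415 rad, from sin θ sin δ cos φ₁ over cos δ − sin φ₁ sin φ₂.
λ₂ = -161.289° + -32.740° = -194.029°, normalized to (−180°, 180°] → 165.971°.

latitude -32.535°, longitude 165.971°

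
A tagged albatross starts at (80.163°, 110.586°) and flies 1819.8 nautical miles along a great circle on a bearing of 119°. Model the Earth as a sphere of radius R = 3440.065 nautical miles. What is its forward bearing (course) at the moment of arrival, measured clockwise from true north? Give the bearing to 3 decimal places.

final bearing 165.280°

Central angle δ = d/R = 0.529002 rad.
Start latitude φ₁ = 1.399108 rad; initial bearing θ = 2.076942 rad.
Destination latitude: φ₂ = arcsin( sin φ₁ cos δ + cos φ₁ sin δ cos θ ) = arcsin(0.808818) = 53.981°.
Then Δλ = atan2(0.075411, 0.066385) = 0.848966 rad, from sin θ sin δ cos φ₁ over cos δ − sin φ₁ sin φ₂.
Hence λ₂ = 110.586° + 48.642° = 159.228°.
The forward bearing on arrival equals the back-azimuth from the destination plus 180°.
Back-azimuth from P₂ (53.981°, 159.228°) to P₁ (80.163°, 110.586°), with Δλ' = λ₁ − λ₂ = -48.642°: atan2( sin Δλ' cos φ₁ , cos φ₂ sin φ₁ − sin φ₂ cos φ₁ cos Δλ' ) = 345.280°.
Final bearing = (345.280° + 180°) mod 360° = 165.280°.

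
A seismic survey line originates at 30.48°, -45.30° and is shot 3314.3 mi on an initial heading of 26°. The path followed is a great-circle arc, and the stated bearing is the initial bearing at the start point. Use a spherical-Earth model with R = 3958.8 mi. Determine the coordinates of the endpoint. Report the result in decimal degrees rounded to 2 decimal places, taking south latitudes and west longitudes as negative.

latitude 66.20°, longitude 8.49°

δ = 3314.3/3958.8 = 0.837198 rad (47.9679°).
Start latitude φ₁ = 0.531976 rad; initial bearing θ = 0.453786 rad.
sin φ₂ = sin φ₁ cos δ + cos φ₁ sin δ cos θ = (0.507238)(0.669547) + (0.861806)(0.742770)(0.898794) = 0.914959
φ₂ = asin(0.914959) = 1.155406 rad = 66.20°.
Then Δλ = atan2(0.280612, 0.205445) = 0.938829 rad, from sin θ sin δ cos φ₁ over cos δ − sin φ₁ sin φ₂.
λ₂ = -45.30° + 53.79° = 8.49°.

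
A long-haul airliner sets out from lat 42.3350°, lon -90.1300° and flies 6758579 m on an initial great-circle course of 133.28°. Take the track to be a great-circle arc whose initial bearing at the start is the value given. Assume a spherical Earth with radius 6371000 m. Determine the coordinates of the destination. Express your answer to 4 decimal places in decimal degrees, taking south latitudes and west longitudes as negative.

latitude -6.5202°, longitude -50.3741°

Angular distance δ = d/R = 6758579 / 6371000 = 1.060835 rad.
Start latitude φ₁ = 0.738885 rad; initial bearing θ = 2.326175 rad.
Applying the spherical law of cosines for sides, sin φ₂ = sin φ₁ cos δ + cos φ₁ sin δ cos θ = -0.113554, so φ₂ = -6.5202°.
Then Δλ = atan2(0.469687, 0.564618) = 0.693872 rad, from sin θ sin δ cos φ₁ over cos δ − sin φ₁ sin φ₂.
Hence λ₂ = -90.1300° + 39.7559° = -50.3741°.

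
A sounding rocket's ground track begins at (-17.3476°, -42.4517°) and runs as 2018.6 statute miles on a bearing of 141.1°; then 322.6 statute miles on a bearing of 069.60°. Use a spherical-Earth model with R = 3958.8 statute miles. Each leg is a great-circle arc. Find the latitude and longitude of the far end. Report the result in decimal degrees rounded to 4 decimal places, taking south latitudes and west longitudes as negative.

latitude -36.7661°, longitude -13.9224°

Apply the spherical direct solution leg by leg, carrying full precision between legs.
Leg 1: from (-17.3476°, -42.4517°), δ = 2018.6/3958.8 = 0.509902 rad, θ = 141.1° → φ = -38.5220°, λ = -19.3874°.
Leg 2: from (-38.5220°, -19.3874°), δ = 322.6/3958.8 = 0.081489 rad, θ = 69.6° → φ = -36.7661°, λ = -13.9224°.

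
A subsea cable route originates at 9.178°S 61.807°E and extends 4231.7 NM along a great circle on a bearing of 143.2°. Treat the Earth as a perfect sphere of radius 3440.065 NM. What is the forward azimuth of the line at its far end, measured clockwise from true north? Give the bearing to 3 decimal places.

Central angle δ = d/R = 1.230122 rad.
Start latitude φ₁ = -0.160186 rad; initial bearing θ = 2.499311 rad.
Destination latitude: φ₂ = arcsin( sin φ₁ cos δ + cos φ₁ sin δ cos θ ) = arcsin(-0.798344) = -52.972°.
Δλ = atan2( sin θ sin δ cos φ₁ , cos δ − sin φ₁ sin φ₂ ) = atan2(0.557369, 0.206785) = 1.215535 rad = 69.645°.
Hence λ₂ = 61.807° + 69.645° = 131.452°.
The forward bearing on arrival equals the back-azimuth from the destination plus 180°.
Back-azimuth from P₂ (-52.972°, 131.452°) to P₁ (-9.178°, 61.807°), with Δλ' = λ₁ − λ₂ = -69.645°: atan2( sin Δλ' cos φ₁ , cos φ₂ sin φ₁ − sin φ₂ cos φ₁ cos Δλ' ) = 280.891°.
Final bearing = (280.891° + 180°) mod 360° = 100.891°.

final bearing 100.891°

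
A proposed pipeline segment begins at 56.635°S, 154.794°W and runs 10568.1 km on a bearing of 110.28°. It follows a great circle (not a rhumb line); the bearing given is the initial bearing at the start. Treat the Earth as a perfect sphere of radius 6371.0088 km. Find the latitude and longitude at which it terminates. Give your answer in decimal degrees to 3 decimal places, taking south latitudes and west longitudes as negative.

Central angle δ = d/R = 1.658780 rad.
Start latitude φ₁ = -0.988467 rad; initial bearing θ = 1.924749 rad.
Applying the spherical law of cosines for sides, sin φ₂ = sin φ₁ cos δ + cos φ₁ sin δ cos θ = -0.116499, so φ₂ = -6.690°.
Then Δλ = atan2(0.513883, -0.185168) = 1.916646 rad, from sin θ sin δ cos φ₁ over cos δ − sin φ₁ sin φ₂.
λ₂ = λ₁ + Δλ = -44.978°.

latitude -6.690°, longitude -44.978°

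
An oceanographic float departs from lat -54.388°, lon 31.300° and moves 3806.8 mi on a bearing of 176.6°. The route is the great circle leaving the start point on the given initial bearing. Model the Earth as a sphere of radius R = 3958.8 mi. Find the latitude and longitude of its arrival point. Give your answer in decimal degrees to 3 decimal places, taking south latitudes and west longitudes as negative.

latitude -70.372°, longitude -157.025°

The arc subtends δ = 3806.8/3958.8 = 0.961605 rad at the centre.
Converting: φ₁ = -0.949250 rad, θ = 3.082251 rad.
sin φ₂ = sin φ₁ cos δ + cos φ₁ sin δ cos θ = (-0.812979)(0.572205) + (0.582293)(0.820111)(-0.998240) = -0.941895
φ₂ = asin(-0.941895) = -1.228227 rad = -70.372°.
Δλ = atan2( sin θ sin δ cos φ₁ , cos δ − sin φ₁ sin φ₂ ) = atan2(0.028321, -0.193536) = 2.996287 rad = 171.675°.
λ₂ = 31.300° + 171.675° = 202.975°, normalized to (−180°, 180°] → -157.025°.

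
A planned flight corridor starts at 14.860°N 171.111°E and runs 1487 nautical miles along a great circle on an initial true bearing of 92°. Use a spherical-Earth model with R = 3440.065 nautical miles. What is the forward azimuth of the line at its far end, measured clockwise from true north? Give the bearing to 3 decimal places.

The arc subtends δ = 1487/3440.065 = 0.432259 rad at the centre.
Start latitude φ₁ = 0.259356 rad; initial bearing θ = 1.605703 rad.
Destination latitude: φ₂ = arcsin( sin φ₁ cos δ + cos φ₁ sin δ cos θ ) = arcsin(0.218738) = 12.635°.
For the longitude increment, Δλ = atan2( sin θ sin δ cos φ₁, cos δ − sin φ₁ sin φ₂ ) = atan2(0.404666, 0.851924) = 25.408°.
λ₂ = 171.111° + 25.408° = 196.519°, normalized to (−180°, 180°] → -163.481°.
The forward bearing on arrival equals the back-azimuth from the destination plus 180°.
Back-azimuth from P₂ (12.635°, -163.481°) to P₁ (14.860°, 171.111°), with Δλ' = λ₁ − λ₂ = 334.592°: atan2( sin Δλ' cos φ₁ , cos φ₂ sin φ₁ − sin φ₂ cos φ₁ cos Δλ' ) = 278.134°.
Final bearing = (278.134° + 180°) mod 360° = 98.134°.

final bearing 98.134°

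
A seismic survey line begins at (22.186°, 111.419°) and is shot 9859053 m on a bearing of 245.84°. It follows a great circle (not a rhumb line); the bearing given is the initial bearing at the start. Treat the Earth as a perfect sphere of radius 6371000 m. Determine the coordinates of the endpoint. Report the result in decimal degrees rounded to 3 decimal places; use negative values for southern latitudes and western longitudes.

The arc subtends δ = 9859053/6371000 = 1.547489 rad at the centre.
Start latitude φ₁ = 0.387219 rad; initial bearing θ = 4.290717 rad.
Applying the spherical law of cosines for sides, sin φ₂ = sin φ₁ cos δ + cos φ₁ sin δ cos θ = -0.370080, so φ₂ = -21.721°.
For the longitude increment, Δλ = atan2( sin θ sin δ cos φ₁, cos δ − sin φ₁ sin φ₂ ) = atan2(-0.844625, 0.163053) = -79.074°.
Hence λ₂ = 111.419° + -79.074° = 32.345°.

latitude -21.721°, longitude 32.345°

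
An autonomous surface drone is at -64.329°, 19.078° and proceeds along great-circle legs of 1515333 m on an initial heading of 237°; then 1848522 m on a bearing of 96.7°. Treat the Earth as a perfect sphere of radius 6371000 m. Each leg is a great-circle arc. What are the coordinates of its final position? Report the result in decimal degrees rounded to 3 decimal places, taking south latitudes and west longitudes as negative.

latitude -64.785°, longitude 28.004°

Apply the spherical direct solution leg by leg, carrying full precision between legs.
Leg 1: from (-64.329°, 19.078°), δ = 1515333/6371000 = 0.237849 rad, θ = 237° → φ = -68.672°, λ = -13.830°.
Leg 2: from (-68.672°, -13.830°), δ = 1848522/6371000 = 0.290146 rad, θ = 96.7° → φ = -64.785°, λ = 28.004°.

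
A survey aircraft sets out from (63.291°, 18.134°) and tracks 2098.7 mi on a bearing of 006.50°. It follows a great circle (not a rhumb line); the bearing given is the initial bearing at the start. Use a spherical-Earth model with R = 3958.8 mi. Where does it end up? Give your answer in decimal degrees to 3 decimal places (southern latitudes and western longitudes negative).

latitude 85.200°, longitude 154.968°

The arc subtends δ = 2098.7/3958.8 = 0.530135 rad at the centre.
With φ₁ = 63.291° = 1.104636 rad and θ = 6.5° = 0.113446 rad:
sin φ₂ = sin φ₁ cos δ + cos φ₁ sin δ cos θ = (0.893301)(0.862739) + (0.449459)(0.505650)(0.993572) = 0.996493
φ₂ = asin(0.996493) = 1.487026 rad = 85.200°.
Δλ = atan2( sin θ sin δ cos φ₁ , cos δ − sin φ₁ sin φ₂ ) = atan2(0.025728, -0.027430) = 2.388203 rad = 136.834°.
λ₂ = λ₁ + Δλ = 154.968°.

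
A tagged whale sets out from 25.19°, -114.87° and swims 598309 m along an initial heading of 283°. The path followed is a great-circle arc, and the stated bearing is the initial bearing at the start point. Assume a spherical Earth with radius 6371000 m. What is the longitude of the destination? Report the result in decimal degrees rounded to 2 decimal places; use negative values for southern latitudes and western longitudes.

longitude -120.72°

The arc subtends δ = 598309/6371000 = 0.093911 rad at the centre.
With φ₁ = 25.19° = 0.439648 rad and θ = 283° = 4.939282 rad:
sin φ₂ = sin φ₁ cos δ + cos φ₁ sin δ cos θ = (0.425621)(0.995594) + (0.904901)(0.093773)(0.224951) = 0.442834
φ₂ = asin(0.442834) = 0.458757 rad = 26.28°.
Δλ = atan2( sin θ sin δ cos φ₁ , cos δ − sin φ₁ sin φ₂ ) = atan2(-0.082681, 0.807114) = -0.102084 rad = -5.85°.
λ₂ = -114.87° + -5.85° = -120.72°.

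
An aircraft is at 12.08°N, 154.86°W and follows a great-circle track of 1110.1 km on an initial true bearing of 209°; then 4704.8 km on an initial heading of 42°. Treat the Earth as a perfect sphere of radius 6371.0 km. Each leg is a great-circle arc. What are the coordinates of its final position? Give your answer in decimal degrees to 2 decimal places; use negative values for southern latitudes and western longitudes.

latitude 32.83°, longitude -127.27°

Apply the spherical direct solution leg by leg, carrying full precision between legs.
Leg 1: from (12.08°, -154.86°), δ = 1110.1/6371 = 0.174243 rad, θ = 209° → φ = 3.32°, λ = -159.69°.
Leg 2: from (3.32°, -159.69°), δ = 4704.8/6371 = 0.738471 rad, θ = 42° → φ = 32.83°, λ = -127.27°.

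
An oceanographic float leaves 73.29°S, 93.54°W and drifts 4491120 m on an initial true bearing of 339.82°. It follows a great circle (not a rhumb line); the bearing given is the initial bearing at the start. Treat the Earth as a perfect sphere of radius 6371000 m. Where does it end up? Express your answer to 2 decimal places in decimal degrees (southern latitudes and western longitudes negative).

The arc subtends δ = 4491120/6371000 = 0.704932 rad at the centre.
Start latitude φ₁ = -1.279152 rad; initial bearing θ = 5.930978 rad.
Applying the spherical law of cosines for sides, sin φ₂ = sin φ₁ cos δ + cos φ₁ sin δ cos θ = -0.554617, so φ₂ = -33.68°.
Δλ = atan2( sin θ sin δ cos φ₁ , cos δ − sin φ₁ sin φ₂ ) = atan2(-0.064272, 0.230459) = -0.271978 rad = -15.58°.
λ₂ = λ₁ + Δλ = -109.12°.

latitude -33.68°, longitude -109.12°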